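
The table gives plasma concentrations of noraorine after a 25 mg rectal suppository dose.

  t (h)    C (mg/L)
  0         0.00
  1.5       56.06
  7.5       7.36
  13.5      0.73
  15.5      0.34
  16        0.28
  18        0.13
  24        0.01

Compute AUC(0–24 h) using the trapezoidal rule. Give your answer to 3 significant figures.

Trapezoidal AUC_0→24:
  [0→1.5]: (0.00+56.06)/2 × 1.5 = 42.045
  [1.5→7.5]: (56.06+7.36)/2 × 6 = 190.26
  [7.5→13.5]: (7.36+0.73)/2 × 6 = 24.27
  [13.5→15.5]: (0.73+0.34)/2 × 2 = 1.07
  [15.5→16]: (0.34+0.28)/2 × 0.5 = 0.155
  [16→18]: (0.28+0.13)/2 × 2 = 0.41
  [18→24]: (0.13+0.01)/2 × 6 = 0.42
  Sum = 258.63 mg/L·h

AUC = 259 mg/L·h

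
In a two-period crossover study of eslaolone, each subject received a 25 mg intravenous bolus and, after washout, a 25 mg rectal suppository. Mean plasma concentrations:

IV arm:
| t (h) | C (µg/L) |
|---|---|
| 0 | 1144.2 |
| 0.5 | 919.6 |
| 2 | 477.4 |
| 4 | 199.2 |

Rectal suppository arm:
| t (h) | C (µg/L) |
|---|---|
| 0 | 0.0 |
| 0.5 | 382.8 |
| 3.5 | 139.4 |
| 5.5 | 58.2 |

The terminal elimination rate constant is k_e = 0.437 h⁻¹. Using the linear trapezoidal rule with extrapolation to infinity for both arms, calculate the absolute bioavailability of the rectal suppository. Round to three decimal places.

Trapezoidal AUC_0→4 (IV):
  [0→0.5]: (1144.2+919.6)/2 × 0.5 = 515.95
  [0.5→2]: (919.6+477.4)/2 × 1.5 = 1047.75
  [2→4]: (477.4+199.2)/2 × 2 = 676.6
  Sum = 2240.3 µg/L·h
IV tail: 199.2/0.437 = 455.835; AUC_iv,0→∞ = 2240.3 + 455.835 = 2696.135 µg/L·h
Trapezoidal AUC_0→5.5 (rectal suppository):
  [0→0.5]: (0.0+382.8)/2 × 0.5 = 95.7
  [0.5→3.5]: (382.8+139.4)/2 × 3 = 783.3
  [3.5→5.5]: (139.4+58.2)/2 × 2 = 197.6
  Sum = 1076.6 µg/L·h
rectal suppository tail: 58.2/0.437 = 133.181; AUC_ev,0→∞ = 1076.6 + 133.181 = 1209.781 µg/L·h
F = (AUC_ev/D_ev)/(AUC_iv/D_iv) = (1209.781/25)/(2696.135/25) = 48.39124/107.8454 = 0.4487

F = 0.449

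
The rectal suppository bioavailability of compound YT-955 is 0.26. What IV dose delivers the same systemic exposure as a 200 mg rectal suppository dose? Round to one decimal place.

Systemic exposure from an extravascular dose = F × D_ev, so the equivalent IV dose is F × D_ev.
D_iv = F × D_ev = 0.26 × 200 = 52 mg

D_iv = 52.0 mg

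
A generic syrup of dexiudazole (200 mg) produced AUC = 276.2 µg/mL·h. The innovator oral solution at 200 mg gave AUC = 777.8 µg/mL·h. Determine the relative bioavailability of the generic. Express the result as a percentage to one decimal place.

F_rel = 35.5%

F_rel = (AUC_test/D_test) / (AUC_ref/D_ref)
      = (276.2/200) / (777.8/200)
      = 1.381 / 3.889 = 0.3551 = 35.51%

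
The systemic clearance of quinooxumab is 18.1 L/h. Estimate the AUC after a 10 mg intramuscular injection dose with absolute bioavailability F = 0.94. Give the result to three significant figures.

AUC = 0.519 mg/L·h

AUC_0→∞ = F × Dose / CL
        = 0.94 × 10 / 18.1 = 0.519337 mg/L·h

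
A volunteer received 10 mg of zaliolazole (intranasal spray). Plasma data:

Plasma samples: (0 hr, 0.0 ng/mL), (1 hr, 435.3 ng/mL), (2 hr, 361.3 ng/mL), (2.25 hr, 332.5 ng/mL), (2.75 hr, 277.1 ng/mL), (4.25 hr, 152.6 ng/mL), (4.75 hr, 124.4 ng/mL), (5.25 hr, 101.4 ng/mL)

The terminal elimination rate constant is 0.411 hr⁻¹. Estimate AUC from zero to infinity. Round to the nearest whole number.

Trapezoidal AUC_0→5.25:
  [0→1]: (0.0+435.3)/2 × 1 = 217.65
  [1→2]: (435.3+361.3)/2 × 1 = 398.3
  [2→2.25]: (361.3+332.5)/2 × 0.25 = 86.725
  [2.25→2.75]: (332.5+277.1)/2 × 0.5 = 152.4
  [2.75→4.25]: (277.1+152.6)/2 × 1.5 = 322.275
  [4.25→4.75]: (152.6+124.4)/2 × 0.5 = 69.25
  [4.75→5.25]: (124.4+101.4)/2 × 0.5 = 56.45
  Sum = 1303.05 ng/mL·hr
Extrapolated tail: C_last / k_e = 101.4 / 0.411 = 246.715
AUC_0→∞ = 1303.05 + 246.715 = 1549.765 ng/mL·hr

AUC = 1550 ng/mL·hr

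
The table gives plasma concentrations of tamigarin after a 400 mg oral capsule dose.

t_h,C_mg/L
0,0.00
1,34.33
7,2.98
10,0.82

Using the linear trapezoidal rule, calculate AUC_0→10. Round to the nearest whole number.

AUC = 135 mg/L·h

Trapezoidal AUC_0→10:
  [0→1]: (0.00+34.33)/2 × 1 = 17.165
  [1→7]: (34.33+2.98)/2 × 6 = 111.93
  [7→10]: (2.98+0.82)/2 × 3 = 5.7
  Sum = 134.795 mg/L·h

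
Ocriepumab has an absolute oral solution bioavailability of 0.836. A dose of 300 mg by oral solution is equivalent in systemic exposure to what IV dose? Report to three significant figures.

Systemic exposure from an extravascular dose = F × D_ev, so the equivalent IV dose is F × D_ev.
D_iv = F × D_ev = 0.836 × 300 = 250.8 mg

D_iv = 251 mg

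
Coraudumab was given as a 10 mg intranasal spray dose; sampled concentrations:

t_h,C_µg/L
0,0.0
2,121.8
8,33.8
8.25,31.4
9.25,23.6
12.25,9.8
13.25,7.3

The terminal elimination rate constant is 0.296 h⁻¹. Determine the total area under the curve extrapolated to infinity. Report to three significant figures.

AUC = 708 µg/L·h

Trapezoidal AUC_0→13.25:
  [0→2]: (0.0+121.8)/2 × 2 = 121.8
  [2→8]: (121.8+33.8)/2 × 6 = 466.8
  [8→8.25]: (33.8+31.4)/2 × 0.25 = 8.15
  [8.25→9.25]: (31.4+23.6)/2 × 1 = 27.5
  [9.25→12.25]: (23.6+9.8)/2 × 3 = 50.1
  [12.25→13.25]: (9.8+7.3)/2 × 1 = 8.55
  Sum = 682.9 µg/L·h
Extrapolated tail: C_last / k_e = 7.3 / 0.296 = 24.662
AUC_0→∞ = 682.9 + 24.662 = 707.562 µg/L·h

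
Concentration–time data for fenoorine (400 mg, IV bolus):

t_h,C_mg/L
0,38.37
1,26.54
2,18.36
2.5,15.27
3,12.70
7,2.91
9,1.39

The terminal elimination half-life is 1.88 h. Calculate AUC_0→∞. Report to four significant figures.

AUC = 109.6 mg/L·h

Trapezoidal AUC_0→9:
  [0→1]: (38.37+26.54)/2 × 1 = 32.455
  [1→2]: (26.54+18.36)/2 × 1 = 22.45
  [2→2.5]: (18.36+15.27)/2 × 0.5 = 8.4075
  [2.5→3]: (15.27+12.70)/2 × 0.5 = 6.9925
  [3→7]: (12.70+2.91)/2 × 4 = 31.22
  [7→9]: (2.91+1.39)/2 × 2 = 4.3
  Sum = 105.825 mg/L·h
k_e = ln2 / t½ = 0.693147 / 1.88 = 0.3687 h^-1
Extrapolated tail: C_last / k_e = 1.39 / 0.3687 = 3.770
AUC_0→∞ = 105.825 + 3.770 = 109.595 mg/L·h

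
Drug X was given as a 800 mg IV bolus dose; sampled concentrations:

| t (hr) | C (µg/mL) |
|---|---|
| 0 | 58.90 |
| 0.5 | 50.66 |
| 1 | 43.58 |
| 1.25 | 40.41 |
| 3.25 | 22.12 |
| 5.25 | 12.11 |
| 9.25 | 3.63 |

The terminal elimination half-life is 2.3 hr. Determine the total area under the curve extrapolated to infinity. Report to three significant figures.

Trapezoidal AUC_0→9.25:
  [0→0.5]: (58.90+50.66)/2 × 0.5 = 27.39
  [0.5→1]: (50.66+43.58)/2 × 0.5 = 23.56
  [1→1.25]: (43.58+40.41)/2 × 0.25 = 10.49875
  [1.25→3.25]: (40.41+22.12)/2 × 2 = 62.53
  [3.25→5.25]: (22.12+12.11)/2 × 2 = 34.23
  [5.25→9.25]: (12.11+3.63)/2 × 4 = 31.48
  Sum = 189.68875 µg/mL·hr
k_e = ln2 / t½ = 0.693147 / 2.3 = 0.3014 hr^-1
Extrapolated tail: C_last / k_e = 3.63 / 0.3014 = 12.044
AUC_0→∞ = 189.68875 + 12.044 = 201.73275 µg/mL·hr

AUC = 202 µg/mL·hr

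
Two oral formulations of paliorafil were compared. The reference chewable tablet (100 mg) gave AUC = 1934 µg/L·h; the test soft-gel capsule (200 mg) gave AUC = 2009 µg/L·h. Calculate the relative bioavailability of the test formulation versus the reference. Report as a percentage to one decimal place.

F_rel = 51.9%

F_rel = (AUC_test/D_test) / (AUC_ref/D_ref)
      = (2009/200) / (1934/100)
      = 10.045 / 19.34 = 0.5194 = 51.94%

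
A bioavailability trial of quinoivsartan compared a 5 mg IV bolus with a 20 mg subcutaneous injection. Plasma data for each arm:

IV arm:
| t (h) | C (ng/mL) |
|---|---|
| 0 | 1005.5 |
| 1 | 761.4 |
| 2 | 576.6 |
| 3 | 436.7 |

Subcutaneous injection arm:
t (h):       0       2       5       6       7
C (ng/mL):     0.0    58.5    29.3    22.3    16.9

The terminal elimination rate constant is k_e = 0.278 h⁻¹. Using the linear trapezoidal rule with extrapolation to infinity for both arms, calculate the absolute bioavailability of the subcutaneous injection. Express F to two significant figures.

F = 0.020

Trapezoidal AUC_0→3 (IV):
  [0→1]: (1005.5+761.4)/2 × 1 = 883.45
  [1→2]: (761.4+576.6)/2 × 1 = 669.0
  [2→3]: (576.6+436.7)/2 × 1 = 506.65
  Sum = 2059.1 ng/mL·h
IV tail: 436.7/0.278 = 1570.863; AUC_iv,0→∞ = 2059.1 + 1570.863 = 3629.963 ng/mL·h
Trapezoidal AUC_0→7 (subcutaneous injection):
  [0→2]: (0.0+58.5)/2 × 2 = 58.5
  [2→5]: (58.5+29.3)/2 × 3 = 131.7
  [5→6]: (29.3+22.3)/2 × 1 = 25.8
  [6→7]: (22.3+16.9)/2 × 1 = 19.6
  Sum = 235.6 ng/mL·h
subcutaneous injection tail: 16.9/0.278 = 60.791; AUC_ev,0→∞ = 235.6 + 60.791 = 296.391 ng/mL·h
F = (AUC_ev/D_ev)/(AUC_iv/D_iv) = (296.391/20)/(3629.963/5) = 14.81955/725.9926 = 0.0204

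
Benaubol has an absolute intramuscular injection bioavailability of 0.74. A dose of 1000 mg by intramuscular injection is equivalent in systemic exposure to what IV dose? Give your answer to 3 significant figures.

Systemic exposure from an extravascular dose = F × D_ev, so the equivalent IV dose is F × D_ev.
D_iv = F × D_ev = 0.74 × 1000 = 740 mg

D_iv = 740 mg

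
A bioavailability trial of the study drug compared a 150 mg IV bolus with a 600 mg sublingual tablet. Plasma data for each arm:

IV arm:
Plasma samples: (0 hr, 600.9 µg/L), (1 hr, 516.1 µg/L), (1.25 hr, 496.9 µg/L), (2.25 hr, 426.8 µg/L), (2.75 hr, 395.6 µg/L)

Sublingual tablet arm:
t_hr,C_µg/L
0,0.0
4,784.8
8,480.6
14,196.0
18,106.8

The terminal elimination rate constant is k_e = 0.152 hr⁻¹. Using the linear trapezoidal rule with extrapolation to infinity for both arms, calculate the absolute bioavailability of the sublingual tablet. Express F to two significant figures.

Trapezoidal AUC_0→2.75 (IV):
  [0→1]: (600.9+516.1)/2 × 1 = 558.5
  [1→1.25]: (516.1+496.9)/2 × 0.25 = 126.625
  [1.25→2.25]: (496.9+426.8)/2 × 1 = 461.85
  [2.25→2.75]: (426.8+395.6)/2 × 0.5 = 205.6
  Sum = 1352.575 µg/L·hr
IV tail: 395.6/0.152 = 2602.632; AUC_iv,0→∞ = 1352.575 + 2602.632 = 3955.207 µg/L·hr
Trapezoidal AUC_0→18 (sublingual tablet):
  [0→4]: (0.0+784.8)/2 × 4 = 1569.6
  [4→8]: (784.8+480.6)/2 × 4 = 2530.8
  [8→14]: (480.6+196.0)/2 × 6 = 2029.8
  [14→18]: (196.0+106.8)/2 × 4 = 605.6
  Sum = 6735.8 µg/L·hr
sublingual tablet tail: 106.8/0.152 = 702.632; AUC_ev,0→∞ = 6735.8 + 702.632 = 7438.432 µg/L·hr
F = (AUC_ev/D_ev)/(AUC_iv/D_iv) = (7438.432/600)/(3955.207/150) = 12.3974/26.368 = 0.4702

F = 0.47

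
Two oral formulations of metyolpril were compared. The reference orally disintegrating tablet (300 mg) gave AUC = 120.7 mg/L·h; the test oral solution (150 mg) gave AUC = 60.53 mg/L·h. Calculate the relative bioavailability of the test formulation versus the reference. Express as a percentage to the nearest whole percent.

F_rel = 100%

F_rel = (AUC_test/D_test) / (AUC_ref/D_ref)
      = (60.53/150) / (120.7/300)
      = 0.403533 / 0.402333 = 1.0030 = 100.30%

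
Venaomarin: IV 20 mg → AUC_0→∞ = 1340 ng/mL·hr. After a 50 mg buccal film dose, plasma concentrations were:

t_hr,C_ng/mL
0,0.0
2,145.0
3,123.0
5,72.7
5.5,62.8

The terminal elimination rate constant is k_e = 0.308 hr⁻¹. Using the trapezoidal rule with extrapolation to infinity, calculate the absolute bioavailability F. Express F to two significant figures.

Trapezoidal AUC_0→5.5 (buccal film):
  [0→2]: (0.0+145.0)/2 × 2 = 145.0
  [2→3]: (145.0+123.0)/2 × 1 = 134.0
  [3→5]: (123.0+72.7)/2 × 2 = 195.7
  [5→5.5]: (72.7+62.8)/2 × 0.5 = 33.875
  Sum = 508.575 ng/mL·hr
Tail: C_last/k_e = 62.8/0.308 = 203.896
AUC_0→∞ (buccal film) = 508.575 + 203.896 = 712.471 ng/mL·hr
F = (AUC_ev/D_ev)/(AUC_iv/D_iv) = (712.471/50)/(1340/20) = 14.24942/67 = 0.2127

F = 0.21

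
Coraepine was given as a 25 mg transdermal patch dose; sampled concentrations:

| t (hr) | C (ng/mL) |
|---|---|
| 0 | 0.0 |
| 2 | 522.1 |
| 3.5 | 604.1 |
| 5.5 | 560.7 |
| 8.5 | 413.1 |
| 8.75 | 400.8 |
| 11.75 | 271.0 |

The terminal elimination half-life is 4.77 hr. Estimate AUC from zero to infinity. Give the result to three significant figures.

Trapezoidal AUC_0→11.75:
  [0→2]: (0.0+522.1)/2 × 2 = 522.1
  [2→3.5]: (522.1+604.1)/2 × 1.5 = 844.65
  [3.5→5.5]: (604.1+560.7)/2 × 2 = 1164.8
  [5.5→8.5]: (560.7+413.1)/2 × 3 = 1460.7
  [8.5→8.75]: (413.1+400.8)/2 × 0.25 = 101.7375
  [8.75→11.75]: (400.8+271.0)/2 × 3 = 1007.7
  Sum = 5101.6875 ng/mL·hr
k_e = ln2 / t½ = 0.693147 / 4.77 = 0.1453 hr^-1
Extrapolated tail: C_last / k_e = 271.0 / 0.1453 = 1865.107
AUC_0→∞ = 5101.6875 + 1865.107 = 6966.7945 ng/mL·hr

AUC = 6970 ng/mL·hr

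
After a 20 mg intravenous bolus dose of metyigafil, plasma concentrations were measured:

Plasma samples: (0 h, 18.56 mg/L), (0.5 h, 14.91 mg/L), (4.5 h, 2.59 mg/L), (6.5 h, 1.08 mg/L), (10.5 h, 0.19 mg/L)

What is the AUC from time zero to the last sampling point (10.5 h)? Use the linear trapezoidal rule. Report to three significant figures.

AUC = 49.6 mg/L·h

Trapezoidal AUC_0→10.5:
  [0→0.5]: (18.56+14.91)/2 × 0.5 = 8.3675
  [0.5→4.5]: (14.91+2.59)/2 × 4 = 35.0
  [4.5→6.5]: (2.59+1.08)/2 × 2 = 3.67
  [6.5→10.5]: (1.08+0.19)/2 × 4 = 2.54
  Sum = 49.5775 mg/L·h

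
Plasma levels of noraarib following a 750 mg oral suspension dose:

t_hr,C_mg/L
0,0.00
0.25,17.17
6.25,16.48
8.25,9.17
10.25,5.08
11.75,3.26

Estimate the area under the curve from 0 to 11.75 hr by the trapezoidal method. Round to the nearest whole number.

Trapezoidal AUC_0→11.75:
  [0→0.25]: (0.00+17.17)/2 × 0.25 = 2.14625
  [0.25→6.25]: (17.17+16.48)/2 × 6 = 100.95
  [6.25→8.25]: (16.48+9.17)/2 × 2 = 25.65
  [8.25→10.25]: (9.17+5.08)/2 × 2 = 14.25
  [10.25→11.75]: (5.08+3.26)/2 × 1.5 = 6.255
  Sum = 149.25125 mg/L·hr

AUC = 149 mg/L·hr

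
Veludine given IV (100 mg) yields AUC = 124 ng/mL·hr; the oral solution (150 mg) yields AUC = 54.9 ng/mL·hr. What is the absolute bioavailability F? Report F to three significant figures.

F = 0.295

F = (AUC_ev / D_ev) / (AUC_iv / D_iv)
  = (54.9/150) / (124/100)
  = 0.366 / 1.24 = 0.2952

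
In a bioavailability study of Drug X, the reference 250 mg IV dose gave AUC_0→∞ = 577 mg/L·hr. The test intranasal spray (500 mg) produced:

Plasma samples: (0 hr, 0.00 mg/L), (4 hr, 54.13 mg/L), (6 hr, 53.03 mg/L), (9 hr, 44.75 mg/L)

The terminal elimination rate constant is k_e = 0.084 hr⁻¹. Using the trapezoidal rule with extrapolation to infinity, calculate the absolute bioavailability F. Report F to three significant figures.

Trapezoidal AUC_0→9 (intranasal spray):
  [0→4]: (0.00+54.13)/2 × 4 = 108.26
  [4→6]: (54.13+53.03)/2 × 2 = 107.16
  [6→9]: (53.03+44.75)/2 × 3 = 146.67
  Sum = 362.09 mg/L·hr
Tail: C_last/k_e = 44.75/0.084 = 532.738
AUC_0→∞ (intranasal spray) = 362.09 + 532.738 = 894.828 mg/L·hr
F = (AUC_ev/D_ev)/(AUC_iv/D_iv) = (894.828/500)/(577/250) = 1.789656/2.308 = 0.7754

F = 0.775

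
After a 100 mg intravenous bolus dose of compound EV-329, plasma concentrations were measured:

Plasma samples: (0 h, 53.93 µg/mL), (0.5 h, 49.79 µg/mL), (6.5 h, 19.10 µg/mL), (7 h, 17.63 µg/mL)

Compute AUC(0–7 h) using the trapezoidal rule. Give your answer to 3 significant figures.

AUC = 242 µg/mL·h

Trapezoidal AUC_0→7:
  [0→0.5]: (53.93+49.79)/2 × 0.5 = 25.93
  [0.5→6.5]: (49.79+19.10)/2 × 6 = 206.67
  [6.5→7]: (19.10+17.63)/2 × 0.5 = 9.1825
  Sum = 241.7825 µg/mL·h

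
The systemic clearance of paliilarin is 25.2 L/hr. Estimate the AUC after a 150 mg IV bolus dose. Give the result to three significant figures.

AUC_0→∞ = Dose_iv / CL
        = 150 / 25.2 = 5.95238 mg/L·hr

AUC = 5.95 mg/L·hr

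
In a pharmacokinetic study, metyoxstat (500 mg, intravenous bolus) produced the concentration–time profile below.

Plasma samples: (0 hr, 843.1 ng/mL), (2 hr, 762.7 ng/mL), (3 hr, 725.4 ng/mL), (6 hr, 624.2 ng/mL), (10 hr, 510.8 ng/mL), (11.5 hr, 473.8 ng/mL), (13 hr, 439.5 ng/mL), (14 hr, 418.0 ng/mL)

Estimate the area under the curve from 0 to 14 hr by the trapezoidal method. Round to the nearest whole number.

Trapezoidal AUC_0→14:
  [0→2]: (843.1+762.7)/2 × 2 = 1605.8
  [2→3]: (762.7+725.4)/2 × 1 = 744.05
  [3→6]: (725.4+624.2)/2 × 3 = 2024.4
  [6→10]: (624.2+510.8)/2 × 4 = 2270.0
  [10→11.5]: (510.8+473.8)/2 × 1.5 = 738.45
  [11.5→13]: (473.8+439.5)/2 × 1.5 = 684.975
  [13→14]: (439.5+418.0)/2 × 1 = 428.75
  Sum = 8496.425 ng/mL·hr

AUC = 8496 ng/mL·hr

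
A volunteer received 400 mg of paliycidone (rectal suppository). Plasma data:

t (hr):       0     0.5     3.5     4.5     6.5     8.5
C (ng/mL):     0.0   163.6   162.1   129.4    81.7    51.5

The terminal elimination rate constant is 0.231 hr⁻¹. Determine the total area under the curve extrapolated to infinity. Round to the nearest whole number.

AUC = 1242 ng/mL·hr

Trapezoidal AUC_0→8.5:
  [0→0.5]: (0.0+163.6)/2 × 0.5 = 40.9
  [0.5→3.5]: (163.6+162.1)/2 × 3 = 488.55
  [3.5→4.5]: (162.1+129.4)/2 × 1 = 145.75
  [4.5→6.5]: (129.4+81.7)/2 × 2 = 211.1
  [6.5→8.5]: (81.7+51.5)/2 × 2 = 133.2
  Sum = 1019.5 ng/mL·hr
Extrapolated tail: C_last / k_e = 51.5 / 0.231 = 222.944
AUC_0→∞ = 1019.5 + 222.944 = 1242.444 ng/mL·hr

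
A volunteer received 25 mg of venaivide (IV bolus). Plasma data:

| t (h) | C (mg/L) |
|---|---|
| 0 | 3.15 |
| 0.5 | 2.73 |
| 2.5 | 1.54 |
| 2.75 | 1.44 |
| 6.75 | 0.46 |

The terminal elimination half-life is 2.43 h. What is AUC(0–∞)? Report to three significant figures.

AUC = 11.5 mg/L·h

Trapezoidal AUC_0→6.75:
  [0→0.5]: (3.15+2.73)/2 × 0.5 = 1.47
  [0.5→2.5]: (2.73+1.54)/2 × 2 = 4.27
  [2.5→2.75]: (1.54+1.44)/2 × 0.25 = 0.3725
  [2.75→6.75]: (1.44+0.46)/2 × 4 = 3.8
  Sum = 9.9125 mg/L·h
k_e = ln2 / t½ = 0.693147 / 2.43 = 0.2852 h^-1
Extrapolated tail: C_last / k_e = 0.46 / 0.2852 = 1.613
AUC_0→∞ = 9.9125 + 1.613 = 11.5255 mg/L·h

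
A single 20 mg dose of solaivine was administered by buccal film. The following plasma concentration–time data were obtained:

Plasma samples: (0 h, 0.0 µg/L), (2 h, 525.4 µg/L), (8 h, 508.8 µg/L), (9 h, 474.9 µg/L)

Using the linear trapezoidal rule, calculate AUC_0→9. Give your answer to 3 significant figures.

AUC = 4120 µg/L·h

Trapezoidal AUC_0→9:
  [0→2]: (0.0+525.4)/2 × 2 = 525.4
  [2→8]: (525.4+508.8)/2 × 6 = 3102.6
  [8→9]: (508.8+474.9)/2 × 1 = 491.85
  Sum = 4119.85 µg/L·h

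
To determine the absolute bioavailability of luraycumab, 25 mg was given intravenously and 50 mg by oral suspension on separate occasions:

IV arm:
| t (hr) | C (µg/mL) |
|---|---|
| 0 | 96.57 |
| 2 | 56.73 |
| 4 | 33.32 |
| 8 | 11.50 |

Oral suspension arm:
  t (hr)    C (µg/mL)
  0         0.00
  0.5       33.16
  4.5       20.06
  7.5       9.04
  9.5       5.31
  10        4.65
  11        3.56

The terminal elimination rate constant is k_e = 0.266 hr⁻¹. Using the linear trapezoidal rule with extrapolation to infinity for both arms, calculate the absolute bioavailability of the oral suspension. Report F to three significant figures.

F = 0.256

Trapezoidal AUC_0→8 (IV):
  [0→2]: (96.57+56.73)/2 × 2 = 153.3
  [2→4]: (56.73+33.32)/2 × 2 = 90.05
  [4→8]: (33.32+11.50)/2 × 4 = 89.64
  Sum = 332.99 µg/mL·hr
IV tail: 11.50/0.266 = 43.233; AUC_iv,0→∞ = 332.99 + 43.233 = 376.223 µg/mL·hr
Trapezoidal AUC_0→11 (oral suspension):
  [0→0.5]: (0.00+33.16)/2 × 0.5 = 8.29
  [0.5→4.5]: (33.16+20.06)/2 × 4 = 106.44
  [4.5→7.5]: (20.06+9.04)/2 × 3 = 43.65
  [7.5→9.5]: (9.04+5.31)/2 × 2 = 14.35
  [9.5→10]: (5.31+4.65)/2 × 0.5 = 2.49
  [10→11]: (4.65+3.56)/2 × 1 = 4.105
  Sum = 179.325 µg/mL·hr
oral suspension tail: 3.56/0.266 = 13.383; AUC_ev,0→∞ = 179.325 + 13.383 = 192.708 µg/mL·hr
F = (AUC_ev/D_ev)/(AUC_iv/D_iv) = (192.708/50)/(376.223/25) = 3.85416/15.04892 = 0.2561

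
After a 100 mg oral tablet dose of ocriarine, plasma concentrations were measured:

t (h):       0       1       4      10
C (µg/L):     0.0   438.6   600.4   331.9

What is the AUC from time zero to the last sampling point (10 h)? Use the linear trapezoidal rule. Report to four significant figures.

AUC = 4575 µg/L·h

Trapezoidal AUC_0→10:
  [0→1]: (0.0+438.6)/2 × 1 = 219.3
  [1→4]: (438.6+600.4)/2 × 3 = 1558.5
  [4→10]: (600.4+331.9)/2 × 6 = 2796.9
  Sum = 4574.7 µg/L·h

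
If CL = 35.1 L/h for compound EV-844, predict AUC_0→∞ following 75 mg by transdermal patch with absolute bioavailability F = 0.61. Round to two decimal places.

AUC_0→∞ = F × Dose / CL
        = 0.61 × 75 / 35.1 = 1.30342 mg/L·h

AUC = 1.30 mg/L·h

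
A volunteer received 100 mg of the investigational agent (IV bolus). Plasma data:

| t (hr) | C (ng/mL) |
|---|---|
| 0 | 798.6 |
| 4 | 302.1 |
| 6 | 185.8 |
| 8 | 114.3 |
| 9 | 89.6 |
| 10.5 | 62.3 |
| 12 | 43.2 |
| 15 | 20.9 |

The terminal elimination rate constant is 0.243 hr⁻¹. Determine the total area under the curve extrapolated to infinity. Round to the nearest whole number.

Trapezoidal AUC_0→15:
  [0→4]: (798.6+302.1)/2 × 4 = 2201.4
  [4→6]: (302.1+185.8)/2 × 2 = 487.9
  [6→8]: (185.8+114.3)/2 × 2 = 300.1
  [8→9]: (114.3+89.6)/2 × 1 = 101.95
  [9→10.5]: (89.6+62.3)/2 × 1.5 = 113.925
  [10.5→12]: (62.3+43.2)/2 × 1.5 = 79.125
  [12→15]: (43.2+20.9)/2 × 3 = 96.15
  Sum = 3380.55 ng/mL·hr
Extrapolated tail: C_last / k_e = 20.9 / 0.243 = 86.008
AUC_0→∞ = 3380.55 + 86.008 = 3466.558 ng/mL·hr

AUC = 3467 ng/mL·hr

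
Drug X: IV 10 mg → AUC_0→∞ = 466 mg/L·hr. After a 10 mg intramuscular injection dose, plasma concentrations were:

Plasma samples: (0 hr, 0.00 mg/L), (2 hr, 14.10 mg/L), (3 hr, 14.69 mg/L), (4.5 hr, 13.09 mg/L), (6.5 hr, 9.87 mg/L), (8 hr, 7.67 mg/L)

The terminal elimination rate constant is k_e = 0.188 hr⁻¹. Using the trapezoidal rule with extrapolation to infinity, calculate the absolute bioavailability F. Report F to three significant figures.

F = 0.271

Trapezoidal AUC_0→8 (intramuscular injection):
  [0→2]: (0.00+14.10)/2 × 2 = 14.1
  [2→3]: (14.10+14.69)/2 × 1 = 14.395
  [3→4.5]: (14.69+13.09)/2 × 1.5 = 20.835
  [4.5→6.5]: (13.09+9.87)/2 × 2 = 22.96
  [6.5→8]: (9.87+7.67)/2 × 1.5 = 13.155
  Sum = 85.445 mg/L·hr
Tail: C_last/k_e = 7.67/0.188 = 40.798
AUC_0→∞ (intramuscular injection) = 85.445 + 40.798 = 126.243 mg/L·hr
F = (AUC_ev/D_ev)/(AUC_iv/D_iv) = (126.243/10)/(466/10) = 12.6243/46.6 = 0.2709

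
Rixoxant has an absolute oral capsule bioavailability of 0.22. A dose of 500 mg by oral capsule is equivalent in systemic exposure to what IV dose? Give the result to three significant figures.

Systemic exposure from an extravascular dose = F × D_ev, so the equivalent IV dose is F × D_ev.
D_iv = F × D_ev = 0.22 × 500 = 110 mg

D_iv = 110 mg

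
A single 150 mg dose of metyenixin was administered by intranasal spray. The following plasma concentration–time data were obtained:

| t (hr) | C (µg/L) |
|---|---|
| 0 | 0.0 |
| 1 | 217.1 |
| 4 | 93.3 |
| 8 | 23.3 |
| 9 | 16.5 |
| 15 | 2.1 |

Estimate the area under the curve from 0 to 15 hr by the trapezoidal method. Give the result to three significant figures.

Trapezoidal AUC_0→15:
  [0→1]: (0.0+217.1)/2 × 1 = 108.55
  [1→4]: (217.1+93.3)/2 × 3 = 465.6
  [4→8]: (93.3+23.3)/2 × 4 = 233.2
  [8→9]: (23.3+16.5)/2 × 1 = 19.9
  [9→15]: (16.5+2.1)/2 × 6 = 55.8
  Sum = 883.05 µg/L·hr

AUC = 883 µg/L·hr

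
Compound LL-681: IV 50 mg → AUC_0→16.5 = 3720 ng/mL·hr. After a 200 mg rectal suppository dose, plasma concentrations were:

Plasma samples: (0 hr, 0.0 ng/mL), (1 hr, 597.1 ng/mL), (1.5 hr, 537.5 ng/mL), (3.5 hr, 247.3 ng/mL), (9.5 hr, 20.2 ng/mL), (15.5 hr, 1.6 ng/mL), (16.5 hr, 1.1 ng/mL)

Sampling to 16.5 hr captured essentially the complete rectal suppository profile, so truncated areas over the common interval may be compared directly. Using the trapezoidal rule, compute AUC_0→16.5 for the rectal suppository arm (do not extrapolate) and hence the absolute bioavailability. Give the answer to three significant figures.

F = 0.150

Trapezoidal AUC_0→16.5 (rectal suppository):
  [0→1]: (0.0+597.1)/2 × 1 = 298.55
  [1→1.5]: (597.1+537.5)/2 × 0.5 = 283.65
  [1.5→3.5]: (537.5+247.3)/2 × 2 = 784.8
  [3.5→9.5]: (247.3+20.2)/2 × 6 = 802.5
  [9.5→15.5]: (20.2+1.6)/2 × 6 = 65.4
  [15.5→16.5]: (1.6+1.1)/2 × 1 = 1.35
  Sum = 2236.25 ng/mL·hr
F = (AUC_ev/D_ev)/(AUC_iv/D_iv) = (2236.25/200)/(3720/50) = 11.18125/74.4 = 0.1503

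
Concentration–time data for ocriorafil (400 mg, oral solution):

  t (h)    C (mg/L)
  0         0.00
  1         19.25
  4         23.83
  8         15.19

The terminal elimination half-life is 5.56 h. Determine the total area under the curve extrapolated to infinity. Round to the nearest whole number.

Trapezoidal AUC_0→8:
  [0→1]: (0.00+19.25)/2 × 1 = 9.625
  [1→4]: (19.25+23.83)/2 × 3 = 64.62
  [4→8]: (23.83+15.19)/2 × 4 = 78.04
  Sum = 152.285 mg/L·h
k_e = ln2 / t½ = 0.693147 / 5.56 = 0.1247 h^-1
Extrapolated tail: C_last / k_e = 15.19 / 0.1247 = 121.812
AUC_0→∞ = 152.285 + 121.812 = 274.097 mg/L·h

AUC = 274 mg/L·h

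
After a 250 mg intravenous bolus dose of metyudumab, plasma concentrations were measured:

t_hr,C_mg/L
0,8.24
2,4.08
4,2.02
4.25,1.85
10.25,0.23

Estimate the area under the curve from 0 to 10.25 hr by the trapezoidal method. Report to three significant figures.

AUC = 25.1 mg/L·hr

Trapezoidal AUC_0→10.25:
  [0→2]: (8.24+4.08)/2 × 2 = 12.32
  [2→4]: (4.08+2.02)/2 × 2 = 6.1
  [4→4.25]: (2.02+1.85)/2 × 0.25 = 0.48375
  [4.25→10.25]: (1.85+0.23)/2 × 6 = 6.24
  Sum = 25.14375 mg/L·hr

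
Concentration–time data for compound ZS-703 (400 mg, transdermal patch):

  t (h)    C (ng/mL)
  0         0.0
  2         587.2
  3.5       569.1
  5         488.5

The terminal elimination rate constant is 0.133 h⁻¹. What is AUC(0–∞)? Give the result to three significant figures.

AUC = 5920 ng/mL·h

Trapezoidal AUC_0→5:
  [0→2]: (0.0+587.2)/2 × 2 = 587.2
  [2→3.5]: (587.2+569.1)/2 × 1.5 = 867.225
  [3.5→5]: (569.1+488.5)/2 × 1.5 = 793.2
  Sum = 2247.625 ng/mL·h
Extrapolated tail: C_last / k_e = 488.5 / 0.133 = 3672.932
AUC_0→∞ = 2247.625 + 3672.932 = 5920.557 ng/mL·h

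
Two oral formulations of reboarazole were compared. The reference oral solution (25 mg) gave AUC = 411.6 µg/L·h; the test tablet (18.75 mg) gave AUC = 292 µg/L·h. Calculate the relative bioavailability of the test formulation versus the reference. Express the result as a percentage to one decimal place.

F_rel = (AUC_test/D_test) / (AUC_ref/D_ref)
      = (292/18.75) / (411.6/25)
      = 15.5733 / 16.464 = 0.9459 = 94.59%

F_rel = 94.6%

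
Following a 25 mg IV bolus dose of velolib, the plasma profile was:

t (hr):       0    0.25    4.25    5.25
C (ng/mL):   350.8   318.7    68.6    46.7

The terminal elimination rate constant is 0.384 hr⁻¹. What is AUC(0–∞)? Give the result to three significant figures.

AUC = 1040 ng/mL·hr

Trapezoidal AUC_0→5.25:
  [0→0.25]: (350.8+318.7)/2 × 0.25 = 83.6875
  [0.25→4.25]: (318.7+68.6)/2 × 4 = 774.6
  [4.25→5.25]: (68.6+46.7)/2 × 1 = 57.65
  Sum = 915.9375 ng/mL·hr
Extrapolated tail: C_last / k_e = 46.7 / 0.384 = 121.615
AUC_0→∞ = 915.9375 + 121.615 = 1037.5525 ng/mL·hr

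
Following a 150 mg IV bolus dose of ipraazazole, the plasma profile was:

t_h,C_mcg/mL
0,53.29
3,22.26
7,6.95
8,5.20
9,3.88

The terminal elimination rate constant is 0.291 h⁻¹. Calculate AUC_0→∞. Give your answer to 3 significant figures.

AUC = 196 mcg/mL·h

Trapezoidal AUC_0→9:
  [0→3]: (53.29+22.26)/2 × 3 = 113.325
  [3→7]: (22.26+6.95)/2 × 4 = 58.42
  [7→8]: (6.95+5.20)/2 × 1 = 6.075
  [8→9]: (5.20+3.88)/2 × 1 = 4.54
  Sum = 182.36 mcg/mL·h
Extrapolated tail: C_last / k_e = 3.88 / 0.291 = 13.333
AUC_0→∞ = 182.36 + 13.333 = 195.693 mcg/mL·h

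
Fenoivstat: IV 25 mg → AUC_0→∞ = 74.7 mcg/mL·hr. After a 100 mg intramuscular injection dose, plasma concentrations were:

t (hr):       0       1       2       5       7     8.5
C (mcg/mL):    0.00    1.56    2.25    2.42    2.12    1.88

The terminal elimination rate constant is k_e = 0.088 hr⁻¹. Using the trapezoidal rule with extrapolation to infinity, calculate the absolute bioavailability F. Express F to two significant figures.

Trapezoidal AUC_0→8.5 (intramuscular injection):
  [0→1]: (0.00+1.56)/2 × 1 = 0.78
  [1→2]: (1.56+2.25)/2 × 1 = 1.905
  [2→5]: (2.25+2.42)/2 × 3 = 7.005
  [5→7]: (2.42+2.12)/2 × 2 = 4.54
  [7→8.5]: (2.12+1.88)/2 × 1.5 = 3.0
  Sum = 17.23 mcg/mL·hr
Tail: C_last/k_e = 1.88/0.088 = 21.364
AUC_0→∞ (intramuscular injection) = 17.23 + 21.364 = 38.594 mcg/mL·hr
F = (AUC_ev/D_ev)/(AUC_iv/D_iv) = (38.594/100)/(74.7/25) = 0.38594/2.988 = 0.1292

F = 0.13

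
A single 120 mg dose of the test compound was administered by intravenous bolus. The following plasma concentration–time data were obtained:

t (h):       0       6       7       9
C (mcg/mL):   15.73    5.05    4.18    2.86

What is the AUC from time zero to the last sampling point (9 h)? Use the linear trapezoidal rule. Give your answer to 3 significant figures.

AUC = 74.0 mcg/mL·h

Trapezoidal AUC_0→9:
  [0→6]: (15.73+5.05)/2 × 6 = 62.34
  [6→7]: (5.05+4.18)/2 × 1 = 4.615
  [7→9]: (4.18+2.86)/2 × 2 = 7.04
  Sum = 73.995 mcg/mL·h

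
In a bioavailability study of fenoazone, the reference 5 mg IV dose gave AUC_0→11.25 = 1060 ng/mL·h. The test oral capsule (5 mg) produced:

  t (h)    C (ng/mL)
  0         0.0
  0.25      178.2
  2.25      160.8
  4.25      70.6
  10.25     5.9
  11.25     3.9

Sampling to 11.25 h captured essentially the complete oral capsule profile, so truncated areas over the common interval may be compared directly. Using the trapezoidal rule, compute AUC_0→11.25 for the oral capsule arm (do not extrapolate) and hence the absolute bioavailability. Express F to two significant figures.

F = 0.78

Trapezoidal AUC_0→11.25 (oral capsule):
  [0→0.25]: (0.0+178.2)/2 × 0.25 = 22.275
  [0.25→2.25]: (178.2+160.8)/2 × 2 = 339.0
  [2.25→4.25]: (160.8+70.6)/2 × 2 = 231.4
  [4.25→10.25]: (70.6+5.9)/2 × 6 = 229.5
  [10.25→11.25]: (5.9+3.9)/2 × 1 = 4.9
  Sum = 827.075 ng/mL·h
F = (AUC_ev/D_ev)/(AUC_iv/D_iv) = (827.075/5)/(1060/5) = 165.415/212 = 0.7803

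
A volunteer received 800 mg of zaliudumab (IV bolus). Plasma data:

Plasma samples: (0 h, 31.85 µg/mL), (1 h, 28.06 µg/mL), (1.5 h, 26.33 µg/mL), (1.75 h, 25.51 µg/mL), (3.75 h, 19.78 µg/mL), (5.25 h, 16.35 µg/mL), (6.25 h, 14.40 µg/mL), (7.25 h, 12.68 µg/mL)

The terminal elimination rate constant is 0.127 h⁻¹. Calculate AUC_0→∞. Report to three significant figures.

AUC = 251 µg/mL·h

Trapezoidal AUC_0→7.25:
  [0→1]: (31.85+28.06)/2 × 1 = 29.955
  [1→1.5]: (28.06+26.33)/2 × 0.5 = 13.5975
  [1.5→1.75]: (26.33+25.51)/2 × 0.25 = 6.48
  [1.75→3.75]: (25.51+19.78)/2 × 2 = 45.29
  [3.75→5.25]: (19.78+16.35)/2 × 1.5 = 27.0975
  [5.25→6.25]: (16.35+14.40)/2 × 1 = 15.375
  [6.25→7.25]: (14.40+12.68)/2 × 1 = 13.54
  Sum = 151.335 µg/mL·h
Extrapolated tail: C_last / k_e = 12.68 / 0.127 = 99.843
AUC_0→∞ = 151.335 + 99.843 = 251.178 µg/mL·h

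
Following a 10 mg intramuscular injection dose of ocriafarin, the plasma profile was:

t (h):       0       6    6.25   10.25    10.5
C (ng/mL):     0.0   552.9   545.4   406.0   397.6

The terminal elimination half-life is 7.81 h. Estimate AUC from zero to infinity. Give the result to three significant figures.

Trapezoidal AUC_0→10.5:
  [0→6]: (0.0+552.9)/2 × 6 = 1658.7
  [6→6.25]: (552.9+545.4)/2 × 0.25 = 137.2875
  [6.25→10.25]: (545.4+406.0)/2 × 4 = 1902.8
  [10.25→10.5]: (406.0+397.6)/2 × 0.25 = 100.45
  Sum = 3799.2375 ng/mL·h
k_e = ln2 / t½ = 0.693147 / 7.81 = 0.0888 h^-1
Extrapolated tail: C_last / k_e = 397.6 / 0.0888 = 4477.477
AUC_0→∞ = 3799.2375 + 4477.477 = 8276.7145 ng/mL·h

AUC = 8280 ng/mL·h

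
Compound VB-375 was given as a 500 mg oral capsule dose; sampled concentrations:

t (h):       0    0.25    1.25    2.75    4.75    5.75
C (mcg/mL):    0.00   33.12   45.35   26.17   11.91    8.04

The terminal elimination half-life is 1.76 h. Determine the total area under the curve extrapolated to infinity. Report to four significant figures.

AUC = 165.5 mcg/mL·h

Trapezoidal AUC_0→5.75:
  [0→0.25]: (0.00+33.12)/2 × 0.25 = 4.14
  [0.25→1.25]: (33.12+45.35)/2 × 1 = 39.235
  [1.25→2.75]: (45.35+26.17)/2 × 1.5 = 53.64
  [2.75→4.75]: (26.17+11.91)/2 × 2 = 38.08
  [4.75→5.75]: (11.91+8.04)/2 × 1 = 9.975
  Sum = 145.07 mcg/mL·h
k_e = ln2 / t½ = 0.693147 / 1.76 = 0.3938 h^-1
Extrapolated tail: C_last / k_e = 8.04 / 0.3938 = 20.416
AUC_0→∞ = 145.07 + 20.416 = 165.486 mcg/mL·h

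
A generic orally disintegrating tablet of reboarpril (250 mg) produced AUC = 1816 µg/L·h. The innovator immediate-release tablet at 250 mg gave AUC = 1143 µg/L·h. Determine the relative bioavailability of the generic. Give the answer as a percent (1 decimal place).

F_rel = (AUC_test/D_test) / (AUC_ref/D_ref)
      = (1816/250) / (1143/250)
      = 7.264 / 4.572 = 1.5888 = 158.88%

F_rel = 158.9%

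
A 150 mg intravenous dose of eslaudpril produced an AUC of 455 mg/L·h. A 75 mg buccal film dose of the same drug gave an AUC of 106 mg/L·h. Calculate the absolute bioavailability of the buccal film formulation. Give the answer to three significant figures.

F = 0.466

F = (AUC_ev / D_ev) / (AUC_iv / D_iv)
  = (106/75) / (455/150)
  = 1.41333 / 3.03333 = 0.4659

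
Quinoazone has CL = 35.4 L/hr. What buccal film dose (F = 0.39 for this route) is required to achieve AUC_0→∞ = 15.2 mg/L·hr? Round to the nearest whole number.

Dose = 1380 mg

Dose = CL × AUC_0→∞ / F
     = 35.4 × 15.2 / 0.39 = 1379.69 mg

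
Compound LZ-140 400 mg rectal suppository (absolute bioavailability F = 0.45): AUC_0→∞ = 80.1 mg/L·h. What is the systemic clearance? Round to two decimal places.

CL = 2.25 L/h

CL = F × Dose / AUC_0→∞
   = 0.45 × 400 / 80.1 = 2.24719 L/h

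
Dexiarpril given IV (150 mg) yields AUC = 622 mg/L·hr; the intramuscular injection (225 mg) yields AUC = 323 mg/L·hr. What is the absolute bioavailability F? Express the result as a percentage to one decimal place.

F = 34.6%

F = (AUC_ev / D_ev) / (AUC_iv / D_iv)
  = (323/225) / (622/150)
  = 1.43556 / 4.14667 = 0.3462
  = 34.62%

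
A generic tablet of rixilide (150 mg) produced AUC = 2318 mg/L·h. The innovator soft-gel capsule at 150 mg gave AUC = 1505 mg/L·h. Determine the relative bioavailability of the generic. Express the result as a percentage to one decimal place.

F_rel = (AUC_test/D_test) / (AUC_ref/D_ref)
      = (2318/150) / (1505/150)
      = 15.4533 / 10.0333 = 1.5402 = 154.02%

F_rel = 154.0%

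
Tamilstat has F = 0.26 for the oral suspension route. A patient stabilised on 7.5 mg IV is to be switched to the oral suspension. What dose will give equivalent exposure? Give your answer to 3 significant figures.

D_oral = 28.8 mg

For equal systemic exposure: F × D_ev = D_iv
D_ev = D_iv / F = 7.5 / 0.26 = 28.8462 mg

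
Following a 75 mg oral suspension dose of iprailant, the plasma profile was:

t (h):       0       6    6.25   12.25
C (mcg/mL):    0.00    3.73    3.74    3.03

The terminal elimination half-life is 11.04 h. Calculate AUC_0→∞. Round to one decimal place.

AUC = 80.7 mcg/mL·h

Trapezoidal AUC_0→12.25:
  [0→6]: (0.00+3.73)/2 × 6 = 11.19
  [6→6.25]: (3.73+3.74)/2 × 0.25 = 0.93375
  [6.25→12.25]: (3.74+3.03)/2 × 6 = 20.31
  Sum = 32.43375 mcg/mL·h
k_e = ln2 / t½ = 0.693147 / 11.04 = 0.0628 h^-1
Extrapolated tail: C_last / k_e = 3.03 / 0.0628 = 48.248
AUC_0→∞ = 32.43375 + 48.248 = 80.68175 mcg/mL·h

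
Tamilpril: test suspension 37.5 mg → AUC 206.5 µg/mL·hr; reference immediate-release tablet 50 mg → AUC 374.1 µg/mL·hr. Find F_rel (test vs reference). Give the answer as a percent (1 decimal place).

F_rel = 73.6%

F_rel = (AUC_test/D_test) / (AUC_ref/D_ref)
      = (206.5/37.5) / (374.1/50)
      = 5.50667 / 7.482 = 0.7360 = 73.60%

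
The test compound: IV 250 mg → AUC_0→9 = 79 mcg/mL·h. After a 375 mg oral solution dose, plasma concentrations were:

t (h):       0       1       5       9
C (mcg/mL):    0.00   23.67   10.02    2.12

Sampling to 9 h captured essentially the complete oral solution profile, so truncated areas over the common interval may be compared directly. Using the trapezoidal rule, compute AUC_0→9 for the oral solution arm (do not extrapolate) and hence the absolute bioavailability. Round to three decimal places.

Trapezoidal AUC_0→9 (oral solution):
  [0→1]: (0.00+23.67)/2 × 1 = 11.835
  [1→5]: (23.67+10.02)/2 × 4 = 67.38
  [5→9]: (10.02+2.12)/2 × 4 = 24.28
  Sum = 103.495 mcg/mL·h
F = (AUC_ev/D_ev)/(AUC_iv/D_iv) = (103.495/375)/(79/250) = 0.275987/0.316 = 0.8734

F = 0.873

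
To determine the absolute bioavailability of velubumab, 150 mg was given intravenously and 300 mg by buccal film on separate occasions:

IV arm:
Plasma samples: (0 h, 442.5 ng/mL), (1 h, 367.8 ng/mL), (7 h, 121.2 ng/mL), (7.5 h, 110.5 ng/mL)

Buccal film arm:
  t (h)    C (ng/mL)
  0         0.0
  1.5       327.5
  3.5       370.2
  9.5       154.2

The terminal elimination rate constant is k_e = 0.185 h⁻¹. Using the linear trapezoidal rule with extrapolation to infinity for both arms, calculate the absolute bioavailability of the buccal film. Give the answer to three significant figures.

F = 0.663

Trapezoidal AUC_0→7.5 (IV):
  [0→1]: (442.5+367.8)/2 × 1 = 405.15
  [1→7]: (367.8+121.2)/2 × 6 = 1467.0
  [7→7.5]: (121.2+110.5)/2 × 0.5 = 57.925
  Sum = 1930.075 ng/mL·h
IV tail: 110.5/0.185 = 597.297; AUC_iv,0→∞ = 1930.075 + 597.297 = 2527.372 ng/mL·h
Trapezoidal AUC_0→9.5 (buccal film):
  [0→1.5]: (0.0+327.5)/2 × 1.5 = 245.625
  [1.5→3.5]: (327.5+370.2)/2 × 2 = 697.7
  [3.5→9.5]: (370.2+154.2)/2 × 6 = 1573.2
  Sum = 2516.525 ng/mL·h
buccal film tail: 154.2/0.185 = 833.514; AUC_ev,0→∞ = 2516.525 + 833.514 = 3350.039 ng/mL·h
F = (AUC_ev/D_ev)/(AUC_iv/D_iv) = (3350.039/300)/(2527.372/150) = 11.1668/16.8491 = 0.6628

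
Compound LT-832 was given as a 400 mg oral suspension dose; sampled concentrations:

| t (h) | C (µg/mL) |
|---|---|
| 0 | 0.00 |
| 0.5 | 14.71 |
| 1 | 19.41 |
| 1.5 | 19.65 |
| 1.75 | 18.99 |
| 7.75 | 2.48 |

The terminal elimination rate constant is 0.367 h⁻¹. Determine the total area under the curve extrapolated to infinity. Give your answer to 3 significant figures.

Trapezoidal AUC_0→7.75:
  [0→0.5]: (0.00+14.71)/2 × 0.5 = 3.6775
  [0.5→1]: (14.71+19.41)/2 × 0.5 = 8.53
  [1→1.5]: (19.41+19.65)/2 × 0.5 = 9.765
  [1.5→1.75]: (19.65+18.99)/2 × 0.25 = 4.83
  [1.75→7.75]: (18.99+2.48)/2 × 6 = 64.41
  Sum = 91.2125 µg/mL·h
Extrapolated tail: C_last / k_e = 2.48 / 0.367 = 6.757
AUC_0→∞ = 91.2125 + 6.757 = 97.9695 µg/mL·h

AUC = 98.0 µg/mL·h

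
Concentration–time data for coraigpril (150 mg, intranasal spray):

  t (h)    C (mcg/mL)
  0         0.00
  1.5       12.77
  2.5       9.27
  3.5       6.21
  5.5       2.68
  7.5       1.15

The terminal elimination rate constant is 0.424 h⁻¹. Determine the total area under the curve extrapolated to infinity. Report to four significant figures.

AUC = 43.77 mcg/mL·h

Trapezoidal AUC_0→7.5:
  [0→1.5]: (0.00+12.77)/2 × 1.5 = 9.5775
  [1.5→2.5]: (12.77+9.27)/2 × 1 = 11.02
  [2.5→3.5]: (9.27+6.21)/2 × 1 = 7.74
  [3.5→5.5]: (6.21+2.68)/2 × 2 = 8.89
  [5.5→7.5]: (2.68+1.15)/2 × 2 = 3.83
  Sum = 41.0575 mcg/mL·h
Extrapolated tail: C_last / k_e = 1.15 / 0.424 = 2.712
AUC_0→∞ = 41.0575 + 2.712 = 43.7695 mcg/mL·h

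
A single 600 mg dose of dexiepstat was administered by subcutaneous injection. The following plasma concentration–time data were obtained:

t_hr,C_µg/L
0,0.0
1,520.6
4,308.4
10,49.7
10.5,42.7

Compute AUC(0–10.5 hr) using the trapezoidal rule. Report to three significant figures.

AUC = 2600 µg/L·hr

Trapezoidal AUC_0→10.5:
  [0→1]: (0.0+520.6)/2 × 1 = 260.3
  [1→4]: (520.6+308.4)/2 × 3 = 1243.5
  [4→10]: (308.4+49.7)/2 × 6 = 1074.3
  [10→10.5]: (49.7+42.7)/2 × 0.5 = 23.1
  Sum = 2601.2 µg/L·hr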